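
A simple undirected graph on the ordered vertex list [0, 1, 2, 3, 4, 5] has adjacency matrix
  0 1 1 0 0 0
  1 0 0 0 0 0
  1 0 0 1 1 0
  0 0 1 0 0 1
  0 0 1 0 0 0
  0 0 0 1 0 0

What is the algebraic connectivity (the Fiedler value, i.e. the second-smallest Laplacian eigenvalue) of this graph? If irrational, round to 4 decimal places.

0.3820

With the vertex order [0, 1, 2, 3, 4, 5], the degrees are [2, 1, 3, 2, 1, 1], giving D = diag(2, 1, 3, 2, 1, 1) and L = D - A. The sorted Laplacian eigenvalues are [0, 0.3820, 0.6972, 2, 2.6180, 4.3028]; the algebraic connectivity is the second entry, 0.3820. The largest eigenvalue, 4.3028, is at most the vertex count 6.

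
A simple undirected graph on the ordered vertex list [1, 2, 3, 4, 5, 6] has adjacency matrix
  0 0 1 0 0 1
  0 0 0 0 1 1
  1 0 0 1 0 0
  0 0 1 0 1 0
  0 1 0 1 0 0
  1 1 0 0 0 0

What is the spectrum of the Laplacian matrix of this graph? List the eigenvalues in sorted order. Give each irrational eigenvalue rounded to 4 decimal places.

[0, 1, 1, 3, 3, 4]

Reading degrees in the order [1, 2, 3, 4, 5, 6] gives [2, 2, 2, 2, 2, 2]; set D = diag(2, 2, 2, 2, 2, 2) and form L = D - A. The multiplicity of 0 as a Laplacian eigenvalue equals the number of connected components. The single zero eigenvalue shows the graph is connected. The largest eigenvalue, 4, is at most the vertex count 6.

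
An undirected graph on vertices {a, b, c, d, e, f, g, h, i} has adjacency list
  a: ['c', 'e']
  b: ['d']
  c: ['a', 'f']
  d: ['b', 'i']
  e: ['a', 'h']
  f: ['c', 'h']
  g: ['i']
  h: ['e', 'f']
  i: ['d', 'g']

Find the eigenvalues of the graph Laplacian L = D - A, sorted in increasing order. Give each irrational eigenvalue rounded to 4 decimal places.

[0, 0, 0.5858, 1.3820, 1.3820, 2, 3.4142, 3.6180, 3.6180]

Each diagonal entry of L is the vertex degree and each off-diagonal entry is -1 where an edge is present, 0 otherwise; in the order [a, b, c, d, e, f, g, h, i] the diagonal is [2, 1, 2, 2, 2, 2, 1, 2, 2]. Since every row of L sums to 0, the all-ones vector is in the kernel and 0 is an eigenvalue. The 2 zero eigenvalues correspond to the 2 connected components. The eigenvalues sum to 16, which equals trace(L) = 2|E|.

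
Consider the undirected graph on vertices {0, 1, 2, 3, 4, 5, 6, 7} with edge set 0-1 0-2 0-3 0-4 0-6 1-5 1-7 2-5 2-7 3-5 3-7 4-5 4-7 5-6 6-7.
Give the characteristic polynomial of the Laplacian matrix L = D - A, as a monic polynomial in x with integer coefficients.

x^8 - 30x^7 + 375x^6 - 2540x^5 + 10095x^4 - 23598x^3 + 30105x^2 - 16200x

With the vertex order [0, 1, 2, 3, 4, 5, 6, 7], the degrees are [5, 3, 3, 3, 3, 5, 3, 5], giving D = diag(5, 3, 3, 3, 3, 5, 3, 5) and L = D - A. Computing det(xI - L) by cofactor expansion (or equivalently via sum-over-permutations) gives x^8 - 30x^7 + 375x^6 - 2540x^5 + 10095x^4 - 23598x^3 + 30105x^2 - 16200x. Since p(0) = det(-L) = 0, x divides p(x).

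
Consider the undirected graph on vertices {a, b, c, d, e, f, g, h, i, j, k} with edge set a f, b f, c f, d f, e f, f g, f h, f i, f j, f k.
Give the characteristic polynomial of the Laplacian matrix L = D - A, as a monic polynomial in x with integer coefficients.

x^11 - 20x^10 + 135x^9 - 480x^8 + 1050x^7 - 1512x^6 + 1470x^5 - 960x^4 + 405x^3 - 100x^2 + 11x

Reading degrees in the order [a, b, c, d, e, f, g, h, i, j, k] gives [1, 1, 1, 1, 1, 10, 1, 1, 1, 1, 1]; set D = diag(1, 1, 1, 1, 1, 10, 1, 1, 1, 1, 1) and form L = D - A. The eigenvalues of L are [0, 1, 1, 1, 1, 1, 1, 1, 1, 1, 11]; the characteristic polynomial is the product of (x - lambda_i), which multiplies out to x^11 - 20x^10 + 135x^9 - 480x^8 + 1050x^7 - 1512x^6 + 1470x^5 - 960x^4 + 405x^3 - 100x^2 + 11x. The coefficient of x^10 equals -trace(L) = -20, matching the sum of degrees. By the matrix-tree theorem the graph has (1/11) * product of the nonzero eigenvalues = 1 spanning tree. The largest eigenvalue, 11, is at most the vertex count 11.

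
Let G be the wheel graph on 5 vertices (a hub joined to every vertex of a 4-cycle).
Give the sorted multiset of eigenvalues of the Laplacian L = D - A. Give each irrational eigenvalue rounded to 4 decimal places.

[0, 3, 3, 5, 5]

The graph has 5 vertices and degree multiset [4, 3, 3, 3, 3]; D is the diagonal matrix of degrees and L = D - A. Since every row of L sums to 0, the all-ones vector is in the kernel and 0 is an eigenvalue. The largest eigenvalue, 5, is at most the vertex count 5.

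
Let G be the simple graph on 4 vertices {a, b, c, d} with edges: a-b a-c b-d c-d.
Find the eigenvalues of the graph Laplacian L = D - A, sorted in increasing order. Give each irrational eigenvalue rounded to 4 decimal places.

Reading degrees in the order [a, b, c, d] gives [2, 2, 2, 2]; set D = diag(2, 2, 2, 2) and form L = D - A. L is symmetric positive semidefinite, so every eigenvalue is real and nonnegative. The single zero eigenvalue shows the graph is connected. The largest eigenvalue, 4, is at most the vertex count 4.

[0, 2, 2, 4]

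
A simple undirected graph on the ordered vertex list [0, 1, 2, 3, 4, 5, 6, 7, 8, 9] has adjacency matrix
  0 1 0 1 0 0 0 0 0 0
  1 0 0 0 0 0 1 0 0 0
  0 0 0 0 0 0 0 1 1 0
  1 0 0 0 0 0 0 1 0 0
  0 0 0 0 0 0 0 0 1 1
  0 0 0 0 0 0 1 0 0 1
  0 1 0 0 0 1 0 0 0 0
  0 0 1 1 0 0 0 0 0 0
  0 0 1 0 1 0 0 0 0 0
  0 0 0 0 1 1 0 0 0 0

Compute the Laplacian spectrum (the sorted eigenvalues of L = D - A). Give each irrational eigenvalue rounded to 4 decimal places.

[0, 0.3820, 0.3820, 1.3820, 1.3820, 2.6180, 2.6180, 3.6180, 3.6180, 4]

Reading degrees in the order [0, 1, 2, 3, 4, 5, 6, 7, 8, 9] gives [2, 2, 2, 2, 2, 2, 2, 2, 2, 2]; set D = diag(2, 2, 2, 2, 2, 2, 2, 2, 2, 2) and form L = D - A. Since every row of L sums to 0, the all-ones vector is in the kernel and 0 is an eigenvalue. The single zero eigenvalue shows the graph is connected. There is one zero in the spectrum, matching the 1 component. The eigenvalues sum to 20, which equals trace(L) = 2|E|.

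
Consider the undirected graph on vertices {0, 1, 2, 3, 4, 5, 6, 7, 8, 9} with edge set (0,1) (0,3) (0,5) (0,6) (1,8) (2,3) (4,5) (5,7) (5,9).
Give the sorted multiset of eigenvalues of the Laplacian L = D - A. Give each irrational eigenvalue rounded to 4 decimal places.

[0, 0.2642, 0.3820, 0.7541, 1, 1, 2.1157, 2.6180, 4.1533, 5.7127]

Each diagonal entry of L is the vertex degree and each off-diagonal entry is -1 where an edge is present, 0 otherwise; in the order [0, 1, 2, 3, 4, 5, 6, 7, 8, 9] the diagonal is [4, 2, 1, 2, 1, 4, 1, 1, 1, 1]. L is symmetric positive semidefinite, so every eigenvalue is real and nonnegative. The single zero eigenvalue shows the graph is connected.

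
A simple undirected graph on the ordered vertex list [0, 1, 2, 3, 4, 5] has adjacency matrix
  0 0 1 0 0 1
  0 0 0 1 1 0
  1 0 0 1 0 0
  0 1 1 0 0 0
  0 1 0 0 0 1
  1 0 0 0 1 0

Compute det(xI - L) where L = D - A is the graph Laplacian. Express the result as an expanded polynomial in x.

x^6 - 12x^5 + 54x^4 - 112x^3 + 105x^2 - 36x

Each diagonal entry of L is the vertex degree and each off-diagonal entry is -1 where an edge is present, 0 otherwise; in the order [0, 1, 2, 3, 4, 5] the diagonal is [2, 2, 2, 2, 2, 2]. L has integer entries, so p(x) = det(xI - L) has integer coefficients. Expanding the determinant yields x^6 - 12x^5 + 54x^4 - 112x^3 + 105x^2 - 36x. Since p(0) = det(-L) = 0, x divides p(x). The largest eigenvalue, 4, is at most the vertex count 6. By the matrix-tree theorem the graph has (1/6) * product of the nonzero eigenvalues = 6 spanning trees.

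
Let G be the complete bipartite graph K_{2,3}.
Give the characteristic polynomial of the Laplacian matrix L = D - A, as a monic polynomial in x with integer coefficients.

The graph has 5 vertices and degree multiset [3, 3, 2, 2, 2]; D is the diagonal matrix of degrees and L = D - A. The eigenvalues of L are [0, 2, 2, 3, 5]; the characteristic polynomial is the product of (x - lambda_i), which multiplies out to x^5 - 12x^4 + 51x^3 - 92x^2 + 60x. The constant term is 0 because L is singular (the all-ones vector lies in its kernel). There is one zero in the spectrum, matching the 1 component.

x^5 - 12x^4 + 51x^3 - 92x^2 + 60x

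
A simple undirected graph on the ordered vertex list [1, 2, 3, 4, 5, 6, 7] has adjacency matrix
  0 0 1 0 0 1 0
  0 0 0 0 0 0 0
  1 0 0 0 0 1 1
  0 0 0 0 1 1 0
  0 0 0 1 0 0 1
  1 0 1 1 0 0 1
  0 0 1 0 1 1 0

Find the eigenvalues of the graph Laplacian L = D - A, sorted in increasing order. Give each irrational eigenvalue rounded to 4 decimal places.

[0, 0, 1.1088, 2.2954, 3, 4.3174, 5.2784]

With the vertex order [1, 2, 3, 4, 5, 6, 7], the degrees are [2, 0, 3, 2, 2, 4, 3], giving D = diag(2, 0, 3, 2, 2, 4, 3) and L = D - A. Since every row of L sums to 0, the all-ones vector is in the kernel and 0 is an eigenvalue. The 2 zero eigenvalues correspond to the 2 connected components. The eigenvalues sum to 16, which equals trace(L) = 2|E|.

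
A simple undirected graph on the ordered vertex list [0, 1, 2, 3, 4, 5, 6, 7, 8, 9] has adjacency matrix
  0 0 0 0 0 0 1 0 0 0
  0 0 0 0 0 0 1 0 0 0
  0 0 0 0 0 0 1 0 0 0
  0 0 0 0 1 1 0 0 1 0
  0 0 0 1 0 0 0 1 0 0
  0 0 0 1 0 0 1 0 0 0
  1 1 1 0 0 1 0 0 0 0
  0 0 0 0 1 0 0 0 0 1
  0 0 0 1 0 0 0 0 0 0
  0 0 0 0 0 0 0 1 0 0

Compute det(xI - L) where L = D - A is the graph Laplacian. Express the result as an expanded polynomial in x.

x^10 - 18x^9 + 132x^8 - 514x^7 + 1165x^6 - 1586x^5 + 1285x^4 - 586x^3 + 131x^2 - 10x

Reading degrees in the order [0, 1, 2, 3, 4, 5, 6, 7, 8, 9] gives [1, 1, 1, 3, 2, 2, 4, 2, 1, 1]; set D = diag(1, 1, 1, 3, 2, 2, 4, 2, 1, 1) and form L = D - A. Computing det(xI - L) by cofactor expansion (or equivalently via sum-over-permutations) gives x^10 - 18x^9 + 132x^8 - 514x^7 + 1165x^6 - 1586x^5 + 1285x^4 - 586x^3 + 131x^2 - 10x. The constant term is 0 because L is singular (the all-ones vector lies in its kernel). By the matrix-tree theorem the graph has (1/10) * product of the nonzero eigenvalues = 1 spanning tree.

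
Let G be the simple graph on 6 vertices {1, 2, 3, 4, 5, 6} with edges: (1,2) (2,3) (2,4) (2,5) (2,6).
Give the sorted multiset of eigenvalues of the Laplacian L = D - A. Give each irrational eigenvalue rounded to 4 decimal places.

Reading degrees in the order [1, 2, 3, 4, 5, 6] gives [1, 5, 1, 1, 1, 1]; set D = diag(1, 5, 1, 1, 1, 1) and form L = D - A. The multiplicity of 0 as a Laplacian eigenvalue equals the number of connected components. The single zero eigenvalue shows the graph is connected. The eigenvalues sum to 10, which equals trace(L) = 2|E|. By the matrix-tree theorem the graph has (1/6) * product of the nonzero eigenvalues = 1 spanning tree.

[0, 1, 1, 1, 1, 6]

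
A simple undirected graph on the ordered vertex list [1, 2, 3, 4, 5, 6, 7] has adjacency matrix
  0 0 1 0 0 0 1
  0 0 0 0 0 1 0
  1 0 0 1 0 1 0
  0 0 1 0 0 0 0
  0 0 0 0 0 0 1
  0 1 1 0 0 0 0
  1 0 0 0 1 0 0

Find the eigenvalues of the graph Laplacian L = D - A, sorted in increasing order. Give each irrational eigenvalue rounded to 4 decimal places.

With the vertex order [1, 2, 3, 4, 5, 6, 7], the degrees are [2, 1, 3, 1, 1, 2, 2], giving D = diag(2, 1, 3, 1, 1, 2, 2) and L = D - A. The multiplicity of 0 as a Laplacian eigenvalue equals the number of connected components. The largest eigenvalue, 4.3342, is at most the vertex count 7. The eigenvalues sum to 12, which equals trace(L) = 2|E|.

[0, 0.2603, 0.6262, 1.4055, 2.2742, 3.0996, 4.3342]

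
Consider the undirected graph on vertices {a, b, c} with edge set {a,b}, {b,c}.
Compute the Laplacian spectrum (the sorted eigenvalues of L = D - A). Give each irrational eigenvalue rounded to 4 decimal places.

[0, 1, 3]

Reading degrees in the order [a, b, c] gives [1, 2, 1]; set D = diag(1, 2, 1) and form L = D - A. The multiplicity of 0 as a Laplacian eigenvalue equals the number of connected components. The single zero eigenvalue shows the graph is connected. There is one zero in the spectrum, matching the 1 component. The largest eigenvalue, 3, is at most the vertex count 3.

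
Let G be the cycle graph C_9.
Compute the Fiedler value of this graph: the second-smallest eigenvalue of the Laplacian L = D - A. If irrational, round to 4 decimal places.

0.4679

The graph has 9 vertices and degree multiset [2, 2, 2, 2, 2, 2, 2, 2, 2]; D is the diagonal matrix of degrees and L = D - A. Computing the eigenvalues of L and sorting gives [0, 0.4679, 0.4679, 1.6527, 1.6527, 3, 3, 3.8794, 3.8794]. The Fiedler value lambda_2 = 0.4679 is strictly positive, so the graph is connected. The eigenvalues sum to 18, which equals trace(L) = 2|E|. By the matrix-tree theorem the graph has (1/9) * product of the nonzero eigenvalues = 9 spanning trees.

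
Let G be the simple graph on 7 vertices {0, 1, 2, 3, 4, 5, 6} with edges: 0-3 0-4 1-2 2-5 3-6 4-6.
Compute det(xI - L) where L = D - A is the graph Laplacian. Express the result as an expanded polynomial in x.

x^7 - 12x^6 + 55x^5 - 120x^4 + 124x^3 - 48x^2

Reading degrees in the order [0, 1, 2, 3, 4, 5, 6] gives [2, 1, 2, 2, 2, 1, 2]; set D = diag(2, 1, 2, 2, 2, 1, 2) and form L = D - A. L has integer entries, so p(x) = det(xI - L) has integer coefficients. Expanding the determinant yields x^7 - 12x^6 + 55x^5 - 120x^4 + 124x^3 - 48x^2. Since p(0) = det(-L) = 0, x divides p(x). The largest eigenvalue, 4, is at most the vertex count 7. The eigenvalues sum to 12, which equals trace(L) = 2|E|.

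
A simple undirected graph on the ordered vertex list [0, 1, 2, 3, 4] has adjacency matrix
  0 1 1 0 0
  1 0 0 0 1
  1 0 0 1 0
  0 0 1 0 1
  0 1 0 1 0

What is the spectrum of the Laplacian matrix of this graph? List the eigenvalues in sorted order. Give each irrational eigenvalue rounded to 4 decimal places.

[0, 1.3820, 1.3820, 3.6180, 3.6180]

Reading degrees in the order [0, 1, 2, 3, 4] gives [2, 2, 2, 2, 2]; set D = diag(2, 2, 2, 2, 2) and form L = D - A. The multiplicity of 0 as a Laplacian eigenvalue equals the number of connected components.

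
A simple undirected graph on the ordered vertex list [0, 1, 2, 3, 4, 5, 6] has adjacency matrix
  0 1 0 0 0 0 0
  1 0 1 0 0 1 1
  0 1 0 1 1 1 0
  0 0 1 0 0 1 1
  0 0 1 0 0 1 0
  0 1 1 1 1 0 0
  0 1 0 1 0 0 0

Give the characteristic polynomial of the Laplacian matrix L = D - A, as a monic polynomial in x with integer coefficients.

Each diagonal entry of L is the vertex degree and each off-diagonal entry is -1 where an edge is present, 0 otherwise; in the order [0, 1, 2, 3, 4, 5, 6] the diagonal is [1, 4, 4, 3, 2, 4, 2]. L has integer entries, so p(x) = det(xI - L) has integer coefficients. Expanding the determinant yields x^7 - 20x^6 + 157x^5 - 612x^4 + 1230x^3 - 1184x^2 + 420x. The coefficient of x^6 equals -trace(L) = -20, matching the sum of degrees. There is one zero in the spectrum, matching the 1 component.

x^7 - 20x^6 + 157x^5 - 612x^4 + 1230x^3 - 1184x^2 + 420x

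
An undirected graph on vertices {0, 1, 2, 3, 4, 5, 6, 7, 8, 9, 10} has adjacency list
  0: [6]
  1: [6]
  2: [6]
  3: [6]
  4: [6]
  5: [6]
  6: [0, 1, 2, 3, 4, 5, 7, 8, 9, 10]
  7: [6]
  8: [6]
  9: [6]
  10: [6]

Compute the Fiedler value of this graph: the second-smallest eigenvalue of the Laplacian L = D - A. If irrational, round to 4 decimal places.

Each diagonal entry of L is the vertex degree and each off-diagonal entry is -1 where an edge is present, 0 otherwise; in the order [0, 1, 2, 3, 4, 5, 6, 7, 8, 9, 10] the diagonal is [1, 1, 1, 1, 1, 1, 10, 1, 1, 1, 1]. The sorted Laplacian eigenvalues are [0, 1, 1, 1, 1, 1, 1, 1, 1, 1, 11]; the algebraic connectivity is the second entry, 1. There is one zero in the spectrum, matching the 1 component.

1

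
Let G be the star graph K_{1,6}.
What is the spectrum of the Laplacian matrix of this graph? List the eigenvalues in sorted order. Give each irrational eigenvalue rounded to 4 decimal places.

[0, 1, 1, 1, 1, 1, 7]

The graph has 7 vertices and degree multiset [6, 1, 1, 1, 1, 1, 1]; D is the diagonal matrix of degrees and L = D - A. Diagonalising L (or applying a numerical eigensolver to the 7x7 matrix) gives the spectrum above. The single zero eigenvalue shows the graph is connected. The largest eigenvalue, 7, is at most the vertex count 7.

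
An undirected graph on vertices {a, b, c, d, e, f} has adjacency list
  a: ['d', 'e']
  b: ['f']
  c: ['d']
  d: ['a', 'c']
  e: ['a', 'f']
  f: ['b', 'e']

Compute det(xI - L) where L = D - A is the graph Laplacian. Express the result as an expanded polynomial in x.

x^6 - 10x^5 + 36x^4 - 56x^3 + 35x^2 - 6x

Reading degrees in the order [a, b, c, d, e, f] gives [2, 1, 1, 2, 2, 2]; set D = diag(2, 1, 1, 2, 2, 2) and form L = D - A. Computing det(xI - L) by cofactor expansion (or equivalently via sum-over-permutations) gives x^6 - 10x^5 + 36x^4 - 56x^3 + 35x^2 - 6x. Since p(0) = det(-L) = 0, x divides p(x). There is one zero in the spectrum, matching the 1 component.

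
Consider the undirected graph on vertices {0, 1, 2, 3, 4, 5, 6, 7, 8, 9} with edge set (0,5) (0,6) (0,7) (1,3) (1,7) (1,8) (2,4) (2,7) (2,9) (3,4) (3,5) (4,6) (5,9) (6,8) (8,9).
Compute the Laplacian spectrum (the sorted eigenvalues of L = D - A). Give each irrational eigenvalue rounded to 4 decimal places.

Each diagonal entry of L is the vertex degree and each off-diagonal entry is -1 where an edge is present, 0 otherwise; in the order [0, 1, 2, 3, 4, 5, 6, 7, 8, 9] the diagonal is [3, 3, 3, 3, 3, 3, 3, 3, 3, 3]. Diagonalising L (or applying a numerical eigensolver to the 10x10 matrix) gives the spectrum above. The single zero eigenvalue shows the graph is connected. The largest eigenvalue, 5, is at most the vertex count 10. By the matrix-tree theorem the graph has (1/10) * product of the nonzero eigenvalues = 2000 spanning trees.

[0, 2, 2, 2, 2, 2, 5, 5, 5, 5]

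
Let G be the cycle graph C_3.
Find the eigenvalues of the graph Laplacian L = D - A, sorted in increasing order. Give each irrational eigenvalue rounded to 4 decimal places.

The graph has 3 vertices and degree multiset [2, 2, 2]; D is the diagonal matrix of degrees and L = D - A. L is symmetric positive semidefinite, so every eigenvalue is real and nonnegative. The single zero eigenvalue shows the graph is connected. By the matrix-tree theorem the graph has (1/3) * product of the nonzero eigenvalues = 3 spanning trees.

[0, 3, 3]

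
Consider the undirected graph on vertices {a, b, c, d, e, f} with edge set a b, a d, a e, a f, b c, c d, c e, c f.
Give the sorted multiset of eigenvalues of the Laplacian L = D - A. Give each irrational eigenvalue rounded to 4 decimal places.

Reading degrees in the order [a, b, c, d, e, f] gives [4, 2, 4, 2, 2, 2]; set D = diag(4, 2, 4, 2, 2, 2) and form L = D - A. L is symmetric positive semidefinite, so every eigenvalue is real and nonnegative. The single zero eigenvalue shows the graph is connected. The largest eigenvalue, 6, is at most the vertex count 6.

[0, 2, 2, 2, 4, 6]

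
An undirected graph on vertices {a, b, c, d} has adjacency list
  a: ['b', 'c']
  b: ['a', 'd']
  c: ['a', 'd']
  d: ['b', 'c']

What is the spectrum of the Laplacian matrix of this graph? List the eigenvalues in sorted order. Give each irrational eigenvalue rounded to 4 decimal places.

[0, 2, 2, 4]

Each diagonal entry of L is the vertex degree and each off-diagonal entry is -1 where an edge is present, 0 otherwise; in the order [a, b, c, d] the diagonal is [2, 2, 2, 2]. Since every row of L sums to 0, the all-ones vector is in the kernel and 0 is an eigenvalue. The single zero eigenvalue shows the graph is connected.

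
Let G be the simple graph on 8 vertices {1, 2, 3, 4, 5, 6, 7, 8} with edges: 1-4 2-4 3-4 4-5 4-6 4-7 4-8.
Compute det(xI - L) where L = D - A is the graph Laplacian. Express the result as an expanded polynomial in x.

x^8 - 14x^7 + 63x^6 - 140x^5 + 175x^4 - 126x^3 + 49x^2 - 8x

Each diagonal entry of L is the vertex degree and each off-diagonal entry is -1 where an edge is present, 0 otherwise; in the order [1, 2, 3, 4, 5, 6, 7, 8] the diagonal is [1, 1, 1, 7, 1, 1, 1, 1]. The eigenvalues of L are [0, 1, 1, 1, 1, 1, 1, 8]; the characteristic polynomial is the product of (x - lambda_i), which multiplies out to x^8 - 14x^7 + 63x^6 - 140x^5 + 175x^4 - 126x^3 + 49x^2 - 8x. The constant term is 0 because L is singular (the all-ones vector lies in its kernel). The largest eigenvalue, 8, is at most the vertex count 8.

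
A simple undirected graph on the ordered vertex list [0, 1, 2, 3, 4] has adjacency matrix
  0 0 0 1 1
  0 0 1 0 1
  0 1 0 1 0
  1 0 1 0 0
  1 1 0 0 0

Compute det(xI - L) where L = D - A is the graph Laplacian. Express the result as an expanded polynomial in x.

Reading degrees in the order [0, 1, 2, 3, 4] gives [2, 2, 2, 2, 2]; set D = diag(2, 2, 2, 2, 2) and form L = D - A. Computing det(xI - L) by cofactor expansion (or equivalently via sum-over-permutations) gives x^5 - 10x^4 + 35x^3 - 50x^2 + 25x. The constant term is 0 because L is singular (the all-ones vector lies in its kernel).

x^5 - 10x^4 + 35x^3 - 50x^2 + 25x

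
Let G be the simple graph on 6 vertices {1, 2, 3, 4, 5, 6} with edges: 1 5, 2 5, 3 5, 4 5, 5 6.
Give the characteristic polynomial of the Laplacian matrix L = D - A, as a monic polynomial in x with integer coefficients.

x^6 - 10x^5 + 30x^4 - 40x^3 + 25x^2 - 6x

With the vertex order [1, 2, 3, 4, 5, 6], the degrees are [1, 1, 1, 1, 5, 1], giving D = diag(1, 1, 1, 1, 5, 1) and L = D - A. The eigenvalues of L are [0, 1, 1, 1, 1, 6]; the characteristic polynomial is the product of (x - lambda_i), which multiplies out to x^6 - 10x^5 + 30x^4 - 40x^3 + 25x^2 - 6x. Since p(0) = det(-L) = 0, x divides p(x).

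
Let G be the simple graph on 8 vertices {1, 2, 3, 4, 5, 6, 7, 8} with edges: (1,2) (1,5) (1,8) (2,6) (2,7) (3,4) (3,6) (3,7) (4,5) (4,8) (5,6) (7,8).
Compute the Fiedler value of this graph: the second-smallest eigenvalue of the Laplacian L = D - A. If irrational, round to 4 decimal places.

2

With the vertex order [1, 2, 3, 4, 5, 6, 7, 8], the degrees are [3, 3, 3, 3, 3, 3, 3, 3], giving D = diag(3, 3, 3, 3, 3, 3, 3, 3) and L = D - A. The sorted Laplacian eigenvalues are [0, 2, 2, 2, 4, 4, 4, 6]; the algebraic connectivity is the second entry, 2. The largest eigenvalue, 6, is at most the vertex count 8.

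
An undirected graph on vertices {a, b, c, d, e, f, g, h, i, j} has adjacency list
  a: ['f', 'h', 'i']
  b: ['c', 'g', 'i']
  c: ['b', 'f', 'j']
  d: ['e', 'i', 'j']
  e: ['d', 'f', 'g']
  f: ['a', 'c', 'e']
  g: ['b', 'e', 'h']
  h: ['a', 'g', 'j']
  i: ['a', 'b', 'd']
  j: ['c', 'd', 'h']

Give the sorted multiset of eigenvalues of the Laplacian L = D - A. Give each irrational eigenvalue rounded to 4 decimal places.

[0, 2, 2, 2, 2, 2, 5, 5, 5, 5]

Reading degrees in the order [a, b, c, d, e, f, g, h, i, j] gives [3, 3, 3, 3, 3, 3, 3, 3, 3, 3]; set D = diag(3, 3, 3, 3, 3, 3, 3, 3, 3, 3) and form L = D - A. Diagonalising L (or applying a numerical eigensolver to the 10x10 matrix) gives the spectrum above. The largest eigenvalue, 5, is at most the vertex count 10. The eigenvalues sum to 30, which equals trace(L) = 2|E|.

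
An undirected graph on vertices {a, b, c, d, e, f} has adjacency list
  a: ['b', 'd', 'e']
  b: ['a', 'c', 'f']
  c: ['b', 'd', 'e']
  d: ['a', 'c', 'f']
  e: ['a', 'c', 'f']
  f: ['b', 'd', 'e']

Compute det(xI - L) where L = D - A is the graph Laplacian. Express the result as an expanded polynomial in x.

Reading degrees in the order [a, b, c, d, e, f] gives [3, 3, 3, 3, 3, 3]; set D = diag(3, 3, 3, 3, 3, 3) and form L = D - A. Computing det(xI - L) by cofactor expansion (or equivalently via sum-over-permutations) gives x^6 - 18x^5 + 126x^4 - 432x^3 + 729x^2 - 486x. The constant term is 0 because L is singular (the all-ones vector lies in its kernel).

x^6 - 18x^5 + 126x^4 - 432x^3 + 729x^2 - 486x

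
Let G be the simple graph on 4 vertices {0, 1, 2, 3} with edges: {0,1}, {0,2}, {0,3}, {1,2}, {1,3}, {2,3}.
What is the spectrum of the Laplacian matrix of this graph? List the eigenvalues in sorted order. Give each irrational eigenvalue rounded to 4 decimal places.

[0, 4, 4, 4]

With the vertex order [0, 1, 2, 3], the degrees are [3, 3, 3, 3], giving D = diag(3, 3, 3, 3) and L = D - A. L is symmetric positive semidefinite, so every eigenvalue is real and nonnegative. The eigenvalues sum to 12, which equals trace(L) = 2|E|. By the matrix-tree theorem the graph has (1/4) * product of the nonzero eigenvalues = 16 spanning trees.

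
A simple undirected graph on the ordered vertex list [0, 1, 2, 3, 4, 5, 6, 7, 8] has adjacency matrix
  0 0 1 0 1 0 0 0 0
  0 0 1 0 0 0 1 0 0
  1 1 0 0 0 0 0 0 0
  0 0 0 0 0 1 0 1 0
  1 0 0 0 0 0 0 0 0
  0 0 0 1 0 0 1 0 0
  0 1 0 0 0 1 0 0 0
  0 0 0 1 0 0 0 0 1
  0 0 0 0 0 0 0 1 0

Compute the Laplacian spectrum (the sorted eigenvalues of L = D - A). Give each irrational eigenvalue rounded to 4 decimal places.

[0, 0.1206, 0.4679, 1, 1.6527, 2.3473, 3, 3.5321, 3.8794]

Reading degrees in the order [0, 1, 2, 3, 4, 5, 6, 7, 8] gives [2, 2, 2, 2, 1, 2, 2, 2, 1]; set D = diag(2, 2, 2, 2, 1, 2, 2, 2, 1) and form L = D - A. Diagonalising L (or applying a numerical eigensolver to the 9x9 matrix) gives the spectrum above.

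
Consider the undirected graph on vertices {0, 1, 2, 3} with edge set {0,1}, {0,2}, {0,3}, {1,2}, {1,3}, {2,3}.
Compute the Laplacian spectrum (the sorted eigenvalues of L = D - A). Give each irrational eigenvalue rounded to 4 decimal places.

With the vertex order [0, 1, 2, 3], the degrees are [3, 3, 3, 3], giving D = diag(3, 3, 3, 3) and L = D - A. Since every row of L sums to 0, the all-ones vector is in the kernel and 0 is an eigenvalue. The single zero eigenvalue shows the graph is connected. By the matrix-tree theorem the graph has (1/4) * product of the nonzero eigenvalues = 16 spanning trees. The eigenvalues sum to 12, which equals trace(L) = 2|E|.

[0, 4, 4, 4]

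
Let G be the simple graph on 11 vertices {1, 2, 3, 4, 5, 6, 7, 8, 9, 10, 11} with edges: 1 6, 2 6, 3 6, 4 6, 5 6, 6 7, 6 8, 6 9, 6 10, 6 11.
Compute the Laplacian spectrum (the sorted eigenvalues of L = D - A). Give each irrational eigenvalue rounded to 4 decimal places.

[0, 1, 1, 1, 1, 1, 1, 1, 1, 1, 11]

Reading degrees in the order [1, 2, 3, 4, 5, 6, 7, 8, 9, 10, 11] gives [1, 1, 1, 1, 1, 10, 1, 1, 1, 1, 1]; set D = diag(1, 1, 1, 1, 1, 10, 1, 1, 1, 1, 1) and form L = D - A. The multiplicity of 0 as a Laplacian eigenvalue equals the number of connected components. The single zero eigenvalue shows the graph is connected. There is one zero in the spectrum, matching the 1 component.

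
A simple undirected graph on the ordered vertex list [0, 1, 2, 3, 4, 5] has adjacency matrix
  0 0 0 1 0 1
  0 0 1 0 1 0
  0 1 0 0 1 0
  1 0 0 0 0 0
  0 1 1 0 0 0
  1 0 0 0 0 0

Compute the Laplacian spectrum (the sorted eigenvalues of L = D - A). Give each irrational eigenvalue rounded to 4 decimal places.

[0, 0, 1, 3, 3, 3]

Reading degrees in the order [0, 1, 2, 3, 4, 5] gives [2, 2, 2, 1, 2, 1]; set D = diag(2, 2, 2, 1, 2, 1) and form L = D - A. Diagonalising L (or applying a numerical eigensolver to the 6x6 matrix) gives the spectrum above. The 2 zero eigenvalues correspond to the 2 connected components. The largest eigenvalue, 3, is at most the vertex count 6. The eigenvalues sum to 10, which equals trace(L) = 2|E|.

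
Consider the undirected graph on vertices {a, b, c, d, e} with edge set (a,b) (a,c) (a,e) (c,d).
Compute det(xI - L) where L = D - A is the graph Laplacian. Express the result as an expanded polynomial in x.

Each diagonal entry of L is the vertex degree and each off-diagonal entry is -1 where an edge is present, 0 otherwise; in the order [a, b, c, d, e] the diagonal is [3, 1, 2, 1, 1]. L has integer entries, so p(x) = det(xI - L) has integer coefficients. Expanding the determinant yields x^5 - 8x^4 + 20x^3 - 18x^2 + 5x. The coefficient of x^4 equals -trace(L) = -8, matching the sum of degrees. By the matrix-tree theorem the graph has (1/5) * product of the nonzero eigenvalues = 1 spanning tree. The eigenvalues sum to 8, which equals trace(L) = 2|E|.

x^5 - 8x^4 + 20x^3 - 18x^2 + 5x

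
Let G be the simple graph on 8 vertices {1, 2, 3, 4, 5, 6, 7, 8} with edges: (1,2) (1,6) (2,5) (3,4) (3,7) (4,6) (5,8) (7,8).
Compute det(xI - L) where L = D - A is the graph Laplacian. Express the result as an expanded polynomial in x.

Reading degrees in the order [1, 2, 3, 4, 5, 6, 7, 8] gives [2, 2, 2, 2, 2, 2, 2, 2]; set D = diag(2, 2, 2, 2, 2, 2, 2, 2) and form L = D - A. L has integer entries, so p(x) = det(xI - L) has integer coefficients. Expanding the determinant yields x^8 - 16x^7 + 104x^6 - 352x^5 + 660x^4 - 672x^3 + 336x^2 - 64x. The constant term is 0 because L is singular (the all-ones vector lies in its kernel).

x^8 - 16x^7 + 104x^6 - 352x^5 + 660x^4 - 672x^3 + 336x^2 - 64x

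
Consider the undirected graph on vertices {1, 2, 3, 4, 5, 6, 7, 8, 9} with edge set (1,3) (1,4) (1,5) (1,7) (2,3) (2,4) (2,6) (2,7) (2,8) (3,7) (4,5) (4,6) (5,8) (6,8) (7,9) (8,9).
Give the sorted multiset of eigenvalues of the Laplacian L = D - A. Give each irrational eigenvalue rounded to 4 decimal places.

[0, 1.6136, 1.8859, 2.5044, 3.9212, 4.8277, 5, 5.4568, 6.7903]

Each diagonal entry of L is the vertex degree and each off-diagonal entry is -1 where an edge is present, 0 otherwise; in the order [1, 2, 3, 4, 5, 6, 7, 8, 9] the diagonal is [4, 5, 3, 4, 3, 3, 4, 4, 2]. L is symmetric positive semidefinite, so every eigenvalue is real and nonnegative.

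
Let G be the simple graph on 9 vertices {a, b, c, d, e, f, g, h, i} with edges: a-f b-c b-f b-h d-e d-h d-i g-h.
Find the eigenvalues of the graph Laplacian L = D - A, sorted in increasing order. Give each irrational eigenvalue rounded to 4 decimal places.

Reading degrees in the order [a, b, c, d, e, f, g, h, i] gives [1, 3, 1, 3, 1, 2, 1, 3, 1]; set D = diag(1, 3, 1, 3, 1, 2, 1, 3, 1) and form L = D - A. Diagonalising L (or applying a numerical eigensolver to the 9x9 matrix) gives the spectrum above. The eigenvalues sum to 16, which equals trace(L) = 2|E|.

[0, 0.2118, 0.5546, 0.7223, 1, 2.0782, 2.7338, 3.8525, 4.8468]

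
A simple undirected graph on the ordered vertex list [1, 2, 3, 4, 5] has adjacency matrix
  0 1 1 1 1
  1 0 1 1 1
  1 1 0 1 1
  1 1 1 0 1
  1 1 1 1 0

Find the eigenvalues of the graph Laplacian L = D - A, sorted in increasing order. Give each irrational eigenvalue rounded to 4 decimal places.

[0, 5, 5, 5, 5]

With the vertex order [1, 2, 3, 4, 5], the degrees are [4, 4, 4, 4, 4], giving D = diag(4, 4, 4, 4, 4) and L = D - A. Diagonalising L (or applying a numerical eigensolver to the 5x5 matrix) gives the spectrum above.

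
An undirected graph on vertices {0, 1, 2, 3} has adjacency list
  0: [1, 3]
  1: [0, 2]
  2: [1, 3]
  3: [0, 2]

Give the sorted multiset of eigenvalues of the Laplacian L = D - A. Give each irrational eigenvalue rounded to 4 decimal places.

Reading degrees in the order [0, 1, 2, 3] gives [2, 2, 2, 2]; set D = diag(2, 2, 2, 2) and form L = D - A. L is symmetric positive semidefinite, so every eigenvalue is real and nonnegative. The single zero eigenvalue shows the graph is connected. By the matrix-tree theorem the graph has (1/4) * product of the nonzero eigenvalues = 4 spanning trees. The eigenvalues sum to 8, which equals trace(L) = 2|E|.

[0, 2, 2, 4]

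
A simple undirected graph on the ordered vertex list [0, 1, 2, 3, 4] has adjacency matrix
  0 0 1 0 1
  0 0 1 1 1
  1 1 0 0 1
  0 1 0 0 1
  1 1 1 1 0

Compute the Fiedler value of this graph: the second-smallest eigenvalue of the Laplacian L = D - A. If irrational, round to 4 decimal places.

1.5858

Reading degrees in the order [0, 1, 2, 3, 4] gives [2, 3, 3, 2, 4]; set D = diag(2, 3, 3, 2, 4) and form L = D - A. Computing the eigenvalues of L and sorting gives [0, 1.5858, 3, 4.4142, 5]. The Fiedler value lambda_2 = 1.5858 is strictly positive, so the graph is connected. The eigenvalues sum to 14, which equals trace(L) = 2|E|.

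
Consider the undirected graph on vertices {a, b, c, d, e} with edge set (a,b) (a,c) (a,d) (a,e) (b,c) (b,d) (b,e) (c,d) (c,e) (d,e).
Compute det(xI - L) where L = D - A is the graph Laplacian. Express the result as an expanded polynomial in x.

Reading degrees in the order [a, b, c, d, e] gives [4, 4, 4, 4, 4]; set D = diag(4, 4, 4, 4, 4) and form L = D - A. Computing det(xI - L) by cofactor expansion (or equivalently via sum-over-permutations) gives x^5 - 20x^4 + 150x^3 - 500x^2 + 625x. Since p(0) = det(-L) = 0, x divides p(x). The eigenvalues sum to 20, which equals trace(L) = 2|E|. There is one zero in the spectrum, matching the 1 component.

x^5 - 20x^4 + 150x^3 - 500x^2 + 625x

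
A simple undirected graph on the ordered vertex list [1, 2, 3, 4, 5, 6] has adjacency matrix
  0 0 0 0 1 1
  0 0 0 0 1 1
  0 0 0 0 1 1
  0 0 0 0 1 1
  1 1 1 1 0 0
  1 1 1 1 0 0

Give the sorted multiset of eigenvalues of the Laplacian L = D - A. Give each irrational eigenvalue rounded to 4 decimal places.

Each diagonal entry of L is the vertex degree and each off-diagonal entry is -1 where an edge is present, 0 otherwise; in the order [1, 2, 3, 4, 5, 6] the diagonal is [2, 2, 2, 2, 4, 4]. L is symmetric positive semidefinite, so every eigenvalue is real and nonnegative. There is one zero in the spectrum, matching the 1 component.

[0, 2, 2, 2, 4, 6]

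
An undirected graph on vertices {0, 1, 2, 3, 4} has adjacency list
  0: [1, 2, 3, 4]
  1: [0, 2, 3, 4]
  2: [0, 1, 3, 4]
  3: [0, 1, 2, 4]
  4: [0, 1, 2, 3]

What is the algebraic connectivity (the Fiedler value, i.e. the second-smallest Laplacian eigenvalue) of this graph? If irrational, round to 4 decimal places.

With the vertex order [0, 1, 2, 3, 4], the degrees are [4, 4, 4, 4, 4], giving D = diag(4, 4, 4, 4, 4) and L = D - A. The sorted Laplacian eigenvalues are [0, 5, 5, 5, 5]; the algebraic connectivity is the second entry, 5. By the matrix-tree theorem the graph has (1/5) * product of the nonzero eigenvalues = 125 spanning trees.

5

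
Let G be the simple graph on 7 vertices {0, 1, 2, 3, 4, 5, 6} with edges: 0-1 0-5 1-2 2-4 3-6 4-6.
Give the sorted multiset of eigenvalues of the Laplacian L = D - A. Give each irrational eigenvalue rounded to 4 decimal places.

Reading degrees in the order [0, 1, 2, 3, 4, 5, 6] gives [2, 2, 2, 1, 2, 1, 2]; set D = diag(2, 2, 2, 1, 2, 1, 2) and form L = D - A. The multiplicity of 0 as a Laplacian eigenvalue equals the number of connected components. The eigenvalues sum to 12, which equals trace(L) = 2|E|.

[0, 0.1981, 0.7530, 1.5550, 2.4450, 3.2470, 3.8019]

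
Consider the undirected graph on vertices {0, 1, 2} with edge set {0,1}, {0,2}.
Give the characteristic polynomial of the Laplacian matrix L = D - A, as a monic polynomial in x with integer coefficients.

Reading degrees in the order [0, 1, 2] gives [2, 1, 1]; set D = diag(2, 1, 1) and form L = D - A. Computing det(xI - L) by cofactor expansion (or equivalently via sum-over-permutations) gives x^3 - 4x^2 + 3x. The constant term is 0 because L is singular (the all-ones vector lies in its kernel).

x^3 - 4x^2 + 3x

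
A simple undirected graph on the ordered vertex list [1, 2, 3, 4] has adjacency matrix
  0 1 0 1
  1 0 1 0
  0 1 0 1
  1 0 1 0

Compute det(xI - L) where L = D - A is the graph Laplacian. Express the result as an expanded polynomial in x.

With the vertex order [1, 2, 3, 4], the degrees are [2, 2, 2, 2], giving D = diag(2, 2, 2, 2) and L = D - A. The eigenvalues of L are [0, 2, 2, 4]; the characteristic polynomial is the product of (x - lambda_i), which multiplies out to x^4 - 8x^3 + 20x^2 - 16x. The coefficient of x^3 equals -trace(L) = -8, matching the sum of degrees.

x^4 - 8x^3 + 20x^2 - 16x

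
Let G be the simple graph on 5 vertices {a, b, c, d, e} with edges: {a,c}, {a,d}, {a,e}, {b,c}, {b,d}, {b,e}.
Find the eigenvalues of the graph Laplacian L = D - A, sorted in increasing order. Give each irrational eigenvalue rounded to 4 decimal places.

[0, 2, 2, 3, 5]

With the vertex order [a, b, c, d, e], the degrees are [3, 3, 2, 2, 2], giving D = diag(3, 3, 2, 2, 2) and L = D - A. The multiplicity of 0 as a Laplacian eigenvalue equals the number of connected components. The single zero eigenvalue shows the graph is connected. There is one zero in the spectrum, matching the 1 component.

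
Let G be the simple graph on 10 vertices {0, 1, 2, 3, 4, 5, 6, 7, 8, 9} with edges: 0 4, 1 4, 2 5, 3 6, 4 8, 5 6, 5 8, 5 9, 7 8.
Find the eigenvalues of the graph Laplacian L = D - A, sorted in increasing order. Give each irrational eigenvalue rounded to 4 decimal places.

Reading degrees in the order [0, 1, 2, 3, 4, 5, 6, 7, 8, 9] gives [1, 1, 1, 1, 3, 4, 2, 1, 3, 1]; set D = diag(1, 1, 1, 1, 3, 4, 2, 1, 3, 1) and form L = D - A. Diagonalising L (or applying a numerical eigensolver to the 10x10 matrix) gives the spectrum above. There is one zero in the spectrum, matching the 1 component.

[0, 0.2015, 0.5188, 0.6721, 1, 1, 2.3111, 2.7424, 4.1701, 5.3839]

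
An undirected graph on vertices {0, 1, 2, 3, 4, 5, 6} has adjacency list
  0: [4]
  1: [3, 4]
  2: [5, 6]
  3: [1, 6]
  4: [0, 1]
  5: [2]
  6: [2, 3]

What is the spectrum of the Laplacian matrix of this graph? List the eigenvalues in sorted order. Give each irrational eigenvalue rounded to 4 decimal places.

With the vertex order [0, 1, 2, 3, 4, 5, 6], the degrees are [1, 2, 2, 2, 2, 1, 2], giving D = diag(1, 2, 2, 2, 2, 1, 2) and L = D - A. The multiplicity of 0 as a Laplacian eigenvalue equals the number of connected components. The single zero eigenvalue shows the graph is connected. The eigenvalues sum to 12, which equals trace(L) = 2|E|.

[0, 0.1981, 0.7530, 1.5550, 2.4450, 3.2470, 3.8019]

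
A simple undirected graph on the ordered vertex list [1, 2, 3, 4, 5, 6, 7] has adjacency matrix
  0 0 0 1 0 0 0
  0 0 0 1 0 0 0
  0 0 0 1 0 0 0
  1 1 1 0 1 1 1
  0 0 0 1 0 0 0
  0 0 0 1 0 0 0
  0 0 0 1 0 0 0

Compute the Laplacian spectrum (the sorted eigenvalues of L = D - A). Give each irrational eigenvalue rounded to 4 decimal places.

With the vertex order [1, 2, 3, 4, 5, 6, 7], the degrees are [1, 1, 1, 6, 1, 1, 1], giving D = diag(1, 1, 1, 6, 1, 1, 1) and L = D - A. L is symmetric positive semidefinite, so every eigenvalue is real and nonnegative.

[0, 1, 1, 1, 1, 1, 7]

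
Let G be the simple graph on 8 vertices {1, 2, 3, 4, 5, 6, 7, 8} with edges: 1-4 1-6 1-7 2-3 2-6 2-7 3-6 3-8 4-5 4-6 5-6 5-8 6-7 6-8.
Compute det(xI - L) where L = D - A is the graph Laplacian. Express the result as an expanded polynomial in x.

x^8 - 28x^7 + 322x^6 - 1974x^5 + 6965x^4 - 14126x^3 + 15225x^2 - 6728x

With the vertex order [1, 2, 3, 4, 5, 6, 7, 8], the degrees are [3, 3, 3, 3, 3, 7, 3, 3], giving D = diag(3, 3, 3, 3, 3, 7, 3, 3) and L = D - A. Computing det(xI - L) by cofactor expansion (or equivalently via sum-over-permutations) gives x^8 - 28x^7 + 322x^6 - 1974x^5 + 6965x^4 - 14126x^3 + 15225x^2 - 6728x. Since p(0) = det(-L) = 0, x divides p(x).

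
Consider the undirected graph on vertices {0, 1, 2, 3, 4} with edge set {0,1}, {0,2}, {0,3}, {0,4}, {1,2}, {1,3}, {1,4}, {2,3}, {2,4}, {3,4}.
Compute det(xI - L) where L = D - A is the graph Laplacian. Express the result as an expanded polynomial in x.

x^5 - 20x^4 + 150x^3 - 500x^2 + 625x

Each diagonal entry of L is the vertex degree and each off-diagonal entry is -1 where an edge is present, 0 otherwise; in the order [0, 1, 2, 3, 4] the diagonal is [4, 4, 4, 4, 4]. The eigenvalues of L are [0, 5, 5, 5, 5]; the characteristic polynomial is the product of (x - lambda_i), which multiplies out to x^5 - 20x^4 + 150x^3 - 500x^2 + 625x. Since p(0) = det(-L) = 0, x divides p(x). The largest eigenvalue, 5, is at most the vertex count 5.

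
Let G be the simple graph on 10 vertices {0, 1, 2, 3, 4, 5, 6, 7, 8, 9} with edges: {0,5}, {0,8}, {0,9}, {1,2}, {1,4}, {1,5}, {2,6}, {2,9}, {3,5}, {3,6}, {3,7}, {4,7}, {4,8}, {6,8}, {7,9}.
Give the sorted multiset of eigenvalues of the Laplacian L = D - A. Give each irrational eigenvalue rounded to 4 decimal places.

With the vertex order [0, 1, 2, 3, 4, 5, 6, 7, 8, 9], the degrees are [3, 3, 3, 3, 3, 3, 3, 3, 3, 3], giving D = diag(3, 3, 3, 3, 3, 3, 3, 3, 3, 3) and L = D - A. Diagonalising L (or applying a numerical eigensolver to the 10x10 matrix) gives the spectrum above. The single zero eigenvalue shows the graph is connected. The eigenvalues sum to 30, which equals trace(L) = 2|E|.

[0, 2, 2, 2, 2, 2, 5, 5, 5, 5]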